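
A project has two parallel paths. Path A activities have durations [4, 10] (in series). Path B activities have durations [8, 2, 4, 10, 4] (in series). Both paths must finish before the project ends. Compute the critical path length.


Path A total = 4 + 10 = 14
Path B total = 8 + 2 + 4 + 10 + 4 = 28
Critical path = longest path = max(14, 28) = 28

28


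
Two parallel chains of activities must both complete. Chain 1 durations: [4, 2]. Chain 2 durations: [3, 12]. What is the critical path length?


Path A total = 4 + 2 = 6
Path B total = 3 + 12 = 15
Critical path = longest path = max(6, 15) = 15

15


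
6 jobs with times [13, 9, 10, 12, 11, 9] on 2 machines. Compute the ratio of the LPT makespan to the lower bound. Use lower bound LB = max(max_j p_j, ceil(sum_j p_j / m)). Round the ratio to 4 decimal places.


LPT order: [13, 12, 11, 10, 9, 9]
Machine loads after assignment: [32, 32]
LPT makespan = 32
Lower bound = max(max_job, ceil(total/2)) = max(13, 32) = 32
Ratio = 32 / 32 = 1.0

1.0


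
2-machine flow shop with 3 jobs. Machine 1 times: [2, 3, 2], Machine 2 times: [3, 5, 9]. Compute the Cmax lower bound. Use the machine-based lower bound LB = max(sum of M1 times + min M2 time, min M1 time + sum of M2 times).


LB1 = sum(M1 times) + min(M2 times) = 7 + 3 = 10
LB2 = min(M1 times) + sum(M2 times) = 2 + 17 = 19
Lower bound = max(LB1, LB2) = max(10, 19) = 19

19


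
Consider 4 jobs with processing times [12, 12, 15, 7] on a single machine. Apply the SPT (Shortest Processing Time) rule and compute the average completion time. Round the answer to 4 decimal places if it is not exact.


Sort jobs by processing time (SPT order): [7, 12, 12, 15]
Compute completion times sequentially:
  Job 1: processing = 7, completes at 7
  Job 2: processing = 12, completes at 19
  Job 3: processing = 12, completes at 31
  Job 4: processing = 15, completes at 46
Sum of completion times = 103
Average completion time = 103/4 = 25.75

25.75


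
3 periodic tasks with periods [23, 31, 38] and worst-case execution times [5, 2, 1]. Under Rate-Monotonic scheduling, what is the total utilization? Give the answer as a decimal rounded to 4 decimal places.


Compute individual utilizations (exact fractions):
  Task 1: C/T = 5/23 (approx. 0.2174)
  Task 2: C/T = 2/31 (approx. 0.0645)
  Task 3: C/T = 1/38 (approx. 0.0263)
Total utilization U = 5/23 + 2/31 + 1/38 = 8351/27094
Rounded to 4 decimal places: U = 0.3082
RM (Liu & Layland) bound for 3 tasks = 0.779763; compare with U = 8351/27094 (approx. 0.308223)
U <= bound, so schedulable by RM sufficient condition.

0.3082


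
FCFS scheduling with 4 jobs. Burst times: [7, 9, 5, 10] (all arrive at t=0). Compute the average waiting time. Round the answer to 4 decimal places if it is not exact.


FCFS order (as given): [7, 9, 5, 10]
Waiting times:
  Job 1: wait = 0
  Job 2: wait = 7
  Job 3: wait = 16
  Job 4: wait = 21
Sum of waiting times = 44
Average waiting time = 44/4 = 11.0

11.0


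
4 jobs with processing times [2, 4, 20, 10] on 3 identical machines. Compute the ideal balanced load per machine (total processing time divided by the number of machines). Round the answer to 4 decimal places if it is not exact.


Total processing time = 2 + 4 + 20 + 10 = 36
Number of machines = 3
Ideal balanced load = 36 / 3 = 12.0

12.0


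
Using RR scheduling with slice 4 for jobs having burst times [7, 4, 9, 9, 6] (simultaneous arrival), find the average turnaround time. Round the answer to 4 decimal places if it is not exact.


Time quantum = 4
Execution trace:
  J1 runs 4 units, time = 4
  J2 runs 4 units, time = 8
  J3 runs 4 units, time = 12
  J4 runs 4 units, time = 16
  J5 runs 4 units, time = 20
  J1 runs 3 units, time = 23
  J3 runs 4 units, time = 27
  J4 runs 4 units, time = 31
  J5 runs 2 units, time = 33
  J3 runs 1 units, time = 34
  J4 runs 1 units, time = 35
Finish times: [23, 8, 34, 35, 33]
Average turnaround = 133/5 = 26.6

26.6


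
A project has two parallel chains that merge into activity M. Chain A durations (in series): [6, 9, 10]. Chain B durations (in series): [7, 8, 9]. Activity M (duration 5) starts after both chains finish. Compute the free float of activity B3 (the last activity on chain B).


ES(B3) = sum of predecessors on chain B = 15
EF(B3) = ES + duration = 15 + 9 = 24
Successor of B3 is M. ES(M) = max(sum(A), sum(B)) = max(25, 24) = 25
Free float = ES(successor) - EF(current) = 25 - 24 = 1

1


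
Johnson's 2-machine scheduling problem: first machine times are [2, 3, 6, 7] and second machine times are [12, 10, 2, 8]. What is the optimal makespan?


Apply Johnson's rule:
  Group 1 (a <= b): [(1, 2, 12), (2, 3, 10), (4, 7, 8)]
  Group 2 (a > b): [(3, 6, 2)]
Optimal job order: [1, 2, 4, 3]
Schedule:
  Job 1: M1 done at 2, M2 done at 14
  Job 2: M1 done at 5, M2 done at 24
  Job 4: M1 done at 12, M2 done at 32
  Job 3: M1 done at 18, M2 done at 34
Makespan = 34

34


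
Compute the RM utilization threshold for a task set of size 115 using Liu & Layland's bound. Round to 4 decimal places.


Compute 2^(1/115) = 1.0060455679
Subtract 1: 1.0060455679 - 1 = 0.0060455679
Multiply by n: 115 * 0.0060455679 = 0.6952403085
Round to 4 dp: 0.6952

0.6952


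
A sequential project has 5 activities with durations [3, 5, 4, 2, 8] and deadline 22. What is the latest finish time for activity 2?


LF(activity 2) = deadline - sum of successor durations
Successors: activities 3 through 5 with durations [4, 2, 8]
Sum of successor durations = 14
LF = 22 - 14 = 8

8


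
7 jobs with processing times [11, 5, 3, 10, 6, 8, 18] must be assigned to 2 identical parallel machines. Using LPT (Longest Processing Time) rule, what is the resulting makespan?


Sort jobs in decreasing order (LPT): [18, 11, 10, 8, 6, 5, 3]
Assign each job to the least loaded machine:
  Machine 1: jobs [18, 8, 5], load = 31
  Machine 2: jobs [11, 10, 6, 3], load = 30
Makespan = max load = 31

31


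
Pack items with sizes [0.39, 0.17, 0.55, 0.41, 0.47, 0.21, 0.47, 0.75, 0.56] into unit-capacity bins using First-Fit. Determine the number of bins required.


Place items sequentially using First-Fit:
  Item 0.39 -> new Bin 1
  Item 0.17 -> Bin 1 (now 0.56)
  Item 0.55 -> new Bin 2
  Item 0.41 -> Bin 1 (now 0.97)
  Item 0.47 -> new Bin 3
  Item 0.21 -> Bin 2 (now 0.76)
  Item 0.47 -> Bin 3 (now 0.94)
  Item 0.75 -> new Bin 4
  Item 0.56 -> new Bin 5
Total bins used = 5

5


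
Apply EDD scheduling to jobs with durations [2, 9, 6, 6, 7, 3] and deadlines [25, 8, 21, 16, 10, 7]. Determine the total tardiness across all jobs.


Sort by due date (EDD order): [(3, 7), (9, 8), (7, 10), (6, 16), (6, 21), (2, 25)]
Compute completion times and tardiness:
  Job 1: p=3, d=7, C=3, tardiness=max(0,3-7)=0
  Job 2: p=9, d=8, C=12, tardiness=max(0,12-8)=4
  Job 3: p=7, d=10, C=19, tardiness=max(0,19-10)=9
  Job 4: p=6, d=16, C=25, tardiness=max(0,25-16)=9
  Job 5: p=6, d=21, C=31, tardiness=max(0,31-21)=10
  Job 6: p=2, d=25, C=33, tardiness=max(0,33-25)=8
Total tardiness = 40

40


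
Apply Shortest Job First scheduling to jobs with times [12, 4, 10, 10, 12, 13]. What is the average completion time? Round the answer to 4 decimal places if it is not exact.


SJF order (ascending): [4, 10, 10, 12, 12, 13]
Completion times:
  Job 1: burst=4, C=4
  Job 2: burst=10, C=14
  Job 3: burst=10, C=24
  Job 4: burst=12, C=36
  Job 5: burst=12, C=48
  Job 6: burst=13, C=61
Average completion = 187/6 = 31.1667

31.1667


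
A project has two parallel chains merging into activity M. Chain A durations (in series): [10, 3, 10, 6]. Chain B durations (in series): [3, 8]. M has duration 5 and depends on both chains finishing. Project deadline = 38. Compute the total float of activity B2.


Forward pass: ES(B2) = sum of predecessors on chain B = 3
EF = ES + duration = 3 + 8 = 11
Backward pass: LF(M) = deadline = 38; LS(M) = 38 - 5 = 33
LF(B2) = LS(M) - sum(successors on chain B) = 33 - 0 = 33
LS = LF - duration = 33 - 8 = 25
Total float = LS - ES = 25 - 3 = 22

22


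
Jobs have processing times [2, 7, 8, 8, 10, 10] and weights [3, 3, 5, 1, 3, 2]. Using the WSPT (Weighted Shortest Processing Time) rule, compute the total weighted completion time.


Compute p/w ratios and sort ascending (WSPT): [(2, 3), (8, 5), (7, 3), (10, 3), (10, 2), (8, 1)]
Compute weighted completion times:
  Job (p=2,w=3): C=2, w*C=3*2=6
  Job (p=8,w=5): C=10, w*C=5*10=50
  Job (p=7,w=3): C=17, w*C=3*17=51
  Job (p=10,w=3): C=27, w*C=3*27=81
  Job (p=10,w=2): C=37, w*C=2*37=74
  Job (p=8,w=1): C=45, w*C=1*45=45
Total weighted completion time = 307

307


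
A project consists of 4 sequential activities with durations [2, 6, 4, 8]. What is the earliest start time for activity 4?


Activity 4 starts after activities 1 through 3 complete.
Predecessor durations: [2, 6, 4]
ES = 2 + 6 + 4 = 12

12


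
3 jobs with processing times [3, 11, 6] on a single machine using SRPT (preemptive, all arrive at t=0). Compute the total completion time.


Since all jobs arrive at t=0, SRPT equals SPT ordering.
SPT order: [3, 6, 11]
Completion times:
  Job 1: p=3, C=3
  Job 2: p=6, C=9
  Job 3: p=11, C=20
Total completion time = 3 + 9 + 20 = 32

32


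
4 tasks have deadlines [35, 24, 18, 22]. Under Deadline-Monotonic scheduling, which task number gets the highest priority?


Sort tasks by relative deadline (ascending):
  Task 3: deadline = 18
  Task 4: deadline = 22
  Task 2: deadline = 24
  Task 1: deadline = 35
Priority order (highest first): [3, 4, 2, 1]
Highest priority task = 3

3


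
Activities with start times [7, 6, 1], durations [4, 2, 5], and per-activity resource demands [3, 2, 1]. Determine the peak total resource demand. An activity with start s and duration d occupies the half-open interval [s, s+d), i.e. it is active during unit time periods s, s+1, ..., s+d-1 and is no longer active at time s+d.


Each activity i is active on [start_i, start_i + duration_i).
Compute total resource usage per time slot:
  t=0: active resources = [], total = 0
  t=1: active resources = [1], total = 1
  t=2: active resources = [1], total = 1
  t=3: active resources = [1], total = 1
  t=4: active resources = [1], total = 1
  t=5: active resources = [1], total = 1
  t=6: active resources = [2], total = 2
  t=7: active resources = [3, 2], total = 5
  t=8: active resources = [3], total = 3
  t=9: active resources = [3], total = 3
  t=10: active resources = [3], total = 3
Peak resource demand = 5

5


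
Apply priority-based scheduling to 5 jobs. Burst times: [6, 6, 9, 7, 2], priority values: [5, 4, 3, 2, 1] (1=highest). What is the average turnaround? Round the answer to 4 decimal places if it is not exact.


Sort by priority (ascending = highest first):
Order: [(1, 2), (2, 7), (3, 9), (4, 6), (5, 6)]
Completion times:
  Priority 1, burst=2, C=2
  Priority 2, burst=7, C=9
  Priority 3, burst=9, C=18
  Priority 4, burst=6, C=24
  Priority 5, burst=6, C=30
Average turnaround = 83/5 = 16.6

16.6


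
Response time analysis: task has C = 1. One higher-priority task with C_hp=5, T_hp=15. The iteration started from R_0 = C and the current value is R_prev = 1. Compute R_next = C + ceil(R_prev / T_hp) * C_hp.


R_next = C + ceil(R_prev / T_hp) * C_hp
ceil(1 / 15) = ceil(0.0667) = 1
Interference = 1 * 5 = 5
R_next = 1 + 5 = 6

6


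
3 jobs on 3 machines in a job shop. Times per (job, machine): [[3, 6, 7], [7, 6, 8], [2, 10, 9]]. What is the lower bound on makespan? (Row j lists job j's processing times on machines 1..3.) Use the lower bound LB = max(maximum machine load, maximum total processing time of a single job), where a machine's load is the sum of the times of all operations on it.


Machine loads:
  Machine 1: 3 + 7 + 2 = 12
  Machine 2: 6 + 6 + 10 = 22
  Machine 3: 7 + 8 + 9 = 24
Max machine load = 24
Job totals:
  Job 1: 16
  Job 2: 21
  Job 3: 21
Max job total = 21
Lower bound = max(24, 21) = 24

24


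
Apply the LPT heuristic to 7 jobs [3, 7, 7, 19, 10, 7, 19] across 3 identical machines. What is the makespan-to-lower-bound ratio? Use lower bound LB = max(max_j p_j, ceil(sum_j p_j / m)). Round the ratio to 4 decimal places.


LPT order: [19, 19, 10, 7, 7, 7, 3]
Machine loads after assignment: [26, 22, 24]
LPT makespan = 26
Lower bound = max(max_job, ceil(total/3)) = max(19, 24) = 24
Ratio = 26 / 24 = 1.0833

1.0833


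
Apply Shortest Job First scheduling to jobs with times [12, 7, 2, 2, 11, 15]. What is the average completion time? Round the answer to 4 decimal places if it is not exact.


SJF order (ascending): [2, 2, 7, 11, 12, 15]
Completion times:
  Job 1: burst=2, C=2
  Job 2: burst=2, C=4
  Job 3: burst=7, C=11
  Job 4: burst=11, C=22
  Job 5: burst=12, C=34
  Job 6: burst=15, C=49
Average completion = 122/6 = 20.3333

20.3333


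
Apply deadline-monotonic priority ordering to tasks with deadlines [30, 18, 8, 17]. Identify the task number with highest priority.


Sort tasks by relative deadline (ascending):
  Task 3: deadline = 8
  Task 4: deadline = 17
  Task 2: deadline = 18
  Task 1: deadline = 30
Priority order (highest first): [3, 4, 2, 1]
Highest priority task = 3

3


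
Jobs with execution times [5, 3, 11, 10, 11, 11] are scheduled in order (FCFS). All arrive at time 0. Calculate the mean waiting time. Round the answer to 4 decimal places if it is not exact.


FCFS order (as given): [5, 3, 11, 10, 11, 11]
Waiting times:
  Job 1: wait = 0
  Job 2: wait = 5
  Job 3: wait = 8
  Job 4: wait = 19
  Job 5: wait = 29
  Job 6: wait = 40
Sum of waiting times = 101
Average waiting time = 101/6 = 16.8333

16.8333


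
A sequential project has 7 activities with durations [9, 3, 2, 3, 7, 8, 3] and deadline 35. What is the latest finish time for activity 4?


LF(activity 4) = deadline - sum of successor durations
Successors: activities 5 through 7 with durations [7, 8, 3]
Sum of successor durations = 18
LF = 35 - 18 = 17

17


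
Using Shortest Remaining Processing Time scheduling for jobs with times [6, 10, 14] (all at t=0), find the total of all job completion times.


Since all jobs arrive at t=0, SRPT equals SPT ordering.
SPT order: [6, 10, 14]
Completion times:
  Job 1: p=6, C=6
  Job 2: p=10, C=16
  Job 3: p=14, C=30
Total completion time = 6 + 16 + 30 = 52

52


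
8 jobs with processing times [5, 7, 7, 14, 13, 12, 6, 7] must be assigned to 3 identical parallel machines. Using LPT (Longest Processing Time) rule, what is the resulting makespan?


Sort jobs in decreasing order (LPT): [14, 13, 12, 7, 7, 7, 6, 5]
Assign each job to the least loaded machine:
  Machine 1: jobs [14, 7], load = 21
  Machine 2: jobs [13, 7, 5], load = 25
  Machine 3: jobs [12, 7, 6], load = 25
Makespan = max load = 25

25


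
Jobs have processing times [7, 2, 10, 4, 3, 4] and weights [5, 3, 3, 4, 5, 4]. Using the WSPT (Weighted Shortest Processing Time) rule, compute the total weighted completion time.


Compute p/w ratios and sort ascending (WSPT): [(3, 5), (2, 3), (4, 4), (4, 4), (7, 5), (10, 3)]
Compute weighted completion times:
  Job (p=3,w=5): C=3, w*C=5*3=15
  Job (p=2,w=3): C=5, w*C=3*5=15
  Job (p=4,w=4): C=9, w*C=4*9=36
  Job (p=4,w=4): C=13, w*C=4*13=52
  Job (p=7,w=5): C=20, w*C=5*20=100
  Job (p=10,w=3): C=30, w*C=3*30=90
Total weighted completion time = 308

308


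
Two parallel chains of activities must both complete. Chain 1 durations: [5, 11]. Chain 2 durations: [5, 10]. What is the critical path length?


Path A total = 5 + 11 = 16
Path B total = 5 + 10 = 15
Critical path = longest path = max(16, 15) = 16

16


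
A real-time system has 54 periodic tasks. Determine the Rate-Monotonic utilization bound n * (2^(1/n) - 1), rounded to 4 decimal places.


Compute 2^(1/54) = 1.0129187947
Subtract 1: 1.0129187947 - 1 = 0.0129187947
Multiply by n: 54 * 0.0129187947 = 0.6976149138
Round to 4 dp: 0.6976

0.6976


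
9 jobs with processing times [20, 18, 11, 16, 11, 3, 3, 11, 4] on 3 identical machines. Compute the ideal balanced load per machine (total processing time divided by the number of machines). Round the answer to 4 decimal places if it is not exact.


Total processing time = 20 + 18 + 11 + 16 + 11 + 3 + 3 + 11 + 4 = 97
Number of machines = 3
Ideal balanced load = 97 / 3 = 32.3333

32.3333


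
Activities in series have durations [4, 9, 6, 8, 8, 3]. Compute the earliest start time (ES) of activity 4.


Activity 4 starts after activities 1 through 3 complete.
Predecessor durations: [4, 9, 6]
ES = 4 + 9 + 6 = 19

19


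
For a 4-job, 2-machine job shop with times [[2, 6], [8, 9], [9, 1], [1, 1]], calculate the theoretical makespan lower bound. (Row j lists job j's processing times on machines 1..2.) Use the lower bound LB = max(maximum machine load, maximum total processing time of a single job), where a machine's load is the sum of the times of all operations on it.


Machine loads:
  Machine 1: 2 + 8 + 9 + 1 = 20
  Machine 2: 6 + 9 + 1 + 1 = 17
Max machine load = 20
Job totals:
  Job 1: 8
  Job 2: 17
  Job 3: 10
  Job 4: 2
Max job total = 17
Lower bound = max(20, 17) = 20

20


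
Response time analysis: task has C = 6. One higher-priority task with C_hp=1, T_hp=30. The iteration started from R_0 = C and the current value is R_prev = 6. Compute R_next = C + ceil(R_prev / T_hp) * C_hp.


R_next = C + ceil(R_prev / T_hp) * C_hp
ceil(6 / 30) = ceil(0.2) = 1
Interference = 1 * 1 = 1
R_next = 6 + 1 = 7

7


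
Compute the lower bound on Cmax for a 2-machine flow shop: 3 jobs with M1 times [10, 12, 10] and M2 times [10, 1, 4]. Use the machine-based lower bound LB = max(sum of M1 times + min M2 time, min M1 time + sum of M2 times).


LB1 = sum(M1 times) + min(M2 times) = 32 + 1 = 33
LB2 = min(M1 times) + sum(M2 times) = 10 + 15 = 25
Lower bound = max(LB1, LB2) = max(33, 25) = 33

33


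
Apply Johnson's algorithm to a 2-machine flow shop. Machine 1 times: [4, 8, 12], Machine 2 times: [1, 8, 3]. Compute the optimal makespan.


Apply Johnson's rule:
  Group 1 (a <= b): [(2, 8, 8)]
  Group 2 (a > b): [(3, 12, 3), (1, 4, 1)]
Optimal job order: [2, 3, 1]
Schedule:
  Job 2: M1 done at 8, M2 done at 16
  Job 3: M1 done at 20, M2 done at 23
  Job 1: M1 done at 24, M2 done at 25
Makespan = 25

25


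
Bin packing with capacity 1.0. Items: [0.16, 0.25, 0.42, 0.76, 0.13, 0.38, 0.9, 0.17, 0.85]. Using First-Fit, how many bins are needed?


Place items sequentially using First-Fit:
  Item 0.16 -> new Bin 1
  Item 0.25 -> Bin 1 (now 0.41)
  Item 0.42 -> Bin 1 (now 0.83)
  Item 0.76 -> new Bin 2
  Item 0.13 -> Bin 1 (now 0.96)
  Item 0.38 -> new Bin 3
  Item 0.9 -> new Bin 4
  Item 0.17 -> Bin 2 (now 0.93)
  Item 0.85 -> new Bin 5
Total bins used = 5

5


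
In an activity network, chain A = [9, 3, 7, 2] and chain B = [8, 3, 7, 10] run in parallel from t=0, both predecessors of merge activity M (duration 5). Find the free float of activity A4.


ES(A4) = sum of predecessors on chain A = 19
EF(A4) = ES + duration = 19 + 2 = 21
Successor of A4 is M. ES(M) = max(sum(A), sum(B)) = max(21, 28) = 28
Free float = ES(successor) - EF(current) = 28 - 21 = 7

7


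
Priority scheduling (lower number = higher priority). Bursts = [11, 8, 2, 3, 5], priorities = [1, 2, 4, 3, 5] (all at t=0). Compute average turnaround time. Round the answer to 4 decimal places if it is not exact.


Sort by priority (ascending = highest first):
Order: [(1, 11), (2, 8), (3, 3), (4, 2), (5, 5)]
Completion times:
  Priority 1, burst=11, C=11
  Priority 2, burst=8, C=19
  Priority 3, burst=3, C=22
  Priority 4, burst=2, C=24
  Priority 5, burst=5, C=29
Average turnaround = 105/5 = 21.0

21.0


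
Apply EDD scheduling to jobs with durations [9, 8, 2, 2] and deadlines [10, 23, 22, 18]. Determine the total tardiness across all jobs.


Sort by due date (EDD order): [(9, 10), (2, 18), (2, 22), (8, 23)]
Compute completion times and tardiness:
  Job 1: p=9, d=10, C=9, tardiness=max(0,9-10)=0
  Job 2: p=2, d=18, C=11, tardiness=max(0,11-18)=0
  Job 3: p=2, d=22, C=13, tardiness=max(0,13-22)=0
  Job 4: p=8, d=23, C=21, tardiness=max(0,21-23)=0
Total tardiness = 0

0


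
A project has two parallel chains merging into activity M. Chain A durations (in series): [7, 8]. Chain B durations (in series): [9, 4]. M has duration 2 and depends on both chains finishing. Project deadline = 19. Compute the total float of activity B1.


Forward pass: ES(B1) = sum of predecessors on chain B = 0
EF = ES + duration = 0 + 9 = 9
Backward pass: LF(M) = deadline = 19; LS(M) = 19 - 2 = 17
LF(B1) = LS(M) - sum(successors on chain B) = 17 - 4 = 13
LS = LF - duration = 13 - 9 = 4
Total float = LS - ES = 4 - 0 = 4

4


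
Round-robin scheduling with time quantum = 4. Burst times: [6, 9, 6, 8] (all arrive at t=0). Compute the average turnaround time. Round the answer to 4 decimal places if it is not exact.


Time quantum = 4
Execution trace:
  J1 runs 4 units, time = 4
  J2 runs 4 units, time = 8
  J3 runs 4 units, time = 12
  J4 runs 4 units, time = 16
  J1 runs 2 units, time = 18
  J2 runs 4 units, time = 22
  J3 runs 2 units, time = 24
  J4 runs 4 units, time = 28
  J2 runs 1 units, time = 29
Finish times: [18, 29, 24, 28]
Average turnaround = 99/4 = 24.75

24.75


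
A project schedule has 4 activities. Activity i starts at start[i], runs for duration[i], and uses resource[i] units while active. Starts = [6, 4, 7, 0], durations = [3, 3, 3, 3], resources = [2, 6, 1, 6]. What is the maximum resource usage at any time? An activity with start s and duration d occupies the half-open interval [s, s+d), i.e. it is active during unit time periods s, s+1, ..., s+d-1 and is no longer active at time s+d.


Each activity i is active on [start_i, start_i + duration_i).
Compute total resource usage per time slot:
  t=0: active resources = [6], total = 6
  t=1: active resources = [6], total = 6
  t=2: active resources = [6], total = 6
  t=3: active resources = [], total = 0
  t=4: active resources = [6], total = 6
  t=5: active resources = [6], total = 6
  t=6: active resources = [2, 6], total = 8
  t=7: active resources = [2, 1], total = 3
  t=8: active resources = [2, 1], total = 3
  t=9: active resources = [1], total = 1
Peak resource demand = 8

8


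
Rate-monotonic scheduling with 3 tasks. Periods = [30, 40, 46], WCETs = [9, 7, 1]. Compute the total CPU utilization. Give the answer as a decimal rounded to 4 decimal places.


Compute individual utilizations (exact fractions):
  Task 1: C/T = 9/30 = 3/10 (approx. 0.3)
  Task 2: C/T = 7/40 (approx. 0.175)
  Task 3: C/T = 1/46 (approx. 0.0217)
Total utilization U = 3/10 + 7/40 + 1/46 = 457/920
Rounded to 4 decimal places: U = 0.4967
RM (Liu & Layland) bound for 3 tasks = 0.779763; compare with U = 457/920 (approx. 0.496739)
U <= bound, so schedulable by RM sufficient condition.

0.4967


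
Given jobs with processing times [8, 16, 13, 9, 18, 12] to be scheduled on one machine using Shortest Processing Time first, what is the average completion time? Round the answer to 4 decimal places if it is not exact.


Sort jobs by processing time (SPT order): [8, 9, 12, 13, 16, 18]
Compute completion times sequentially:
  Job 1: processing = 8, completes at 8
  Job 2: processing = 9, completes at 17
  Job 3: processing = 12, completes at 29
  Job 4: processing = 13, completes at 42
  Job 5: processing = 16, completes at 58
  Job 6: processing = 18, completes at 76
Sum of completion times = 230
Average completion time = 230/6 = 38.3333

38.3333


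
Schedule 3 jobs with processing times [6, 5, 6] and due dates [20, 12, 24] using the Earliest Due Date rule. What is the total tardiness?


Sort by due date (EDD order): [(5, 12), (6, 20), (6, 24)]
Compute completion times and tardiness:
  Job 1: p=5, d=12, C=5, tardiness=max(0,5-12)=0
  Job 2: p=6, d=20, C=11, tardiness=max(0,11-20)=0
  Job 3: p=6, d=24, C=17, tardiness=max(0,17-24)=0
Total tardiness = 0

0


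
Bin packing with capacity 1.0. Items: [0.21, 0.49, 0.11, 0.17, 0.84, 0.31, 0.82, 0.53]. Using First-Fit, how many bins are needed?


Place items sequentially using First-Fit:
  Item 0.21 -> new Bin 1
  Item 0.49 -> Bin 1 (now 0.7)
  Item 0.11 -> Bin 1 (now 0.81)
  Item 0.17 -> Bin 1 (now 0.98)
  Item 0.84 -> new Bin 2
  Item 0.31 -> new Bin 3
  Item 0.82 -> new Bin 4
  Item 0.53 -> Bin 3 (now 0.84)
Total bins used = 4

4


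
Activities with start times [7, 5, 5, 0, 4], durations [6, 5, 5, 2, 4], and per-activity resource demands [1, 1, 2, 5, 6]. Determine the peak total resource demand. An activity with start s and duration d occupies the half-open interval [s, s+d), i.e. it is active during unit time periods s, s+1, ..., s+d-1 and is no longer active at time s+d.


Each activity i is active on [start_i, start_i + duration_i).
Compute total resource usage per time slot:
  t=0: active resources = [5], total = 5
  t=1: active resources = [5], total = 5
  t=2: active resources = [], total = 0
  t=3: active resources = [], total = 0
  t=4: active resources = [6], total = 6
  t=5: active resources = [1, 2, 6], total = 9
  t=6: active resources = [1, 2, 6], total = 9
  t=7: active resources = [1, 1, 2, 6], total = 10
  t=8: active resources = [1, 1, 2], total = 4
  t=9: active resources = [1, 1, 2], total = 4
  t=10: active resources = [1], total = 1
  t=11: active resources = [1], total = 1
  t=12: active resources = [1], total = 1
Peak resource demand = 10

10


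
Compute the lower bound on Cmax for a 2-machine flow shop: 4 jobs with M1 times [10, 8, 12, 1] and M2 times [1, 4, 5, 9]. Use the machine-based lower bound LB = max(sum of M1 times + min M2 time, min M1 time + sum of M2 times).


LB1 = sum(M1 times) + min(M2 times) = 31 + 1 = 32
LB2 = min(M1 times) + sum(M2 times) = 1 + 19 = 20
Lower bound = max(LB1, LB2) = max(32, 20) = 32

32


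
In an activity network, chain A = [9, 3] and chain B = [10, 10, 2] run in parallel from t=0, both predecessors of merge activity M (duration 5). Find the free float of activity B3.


ES(B3) = sum of predecessors on chain B = 20
EF(B3) = ES + duration = 20 + 2 = 22
Successor of B3 is M. ES(M) = max(sum(A), sum(B)) = max(12, 22) = 22
Free float = ES(successor) - EF(current) = 22 - 22 = 0

0


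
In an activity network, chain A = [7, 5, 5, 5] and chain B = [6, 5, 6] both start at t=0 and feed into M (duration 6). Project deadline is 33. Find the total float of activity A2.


Forward pass: ES(A2) = sum of predecessors on chain A = 7
EF = ES + duration = 7 + 5 = 12
Backward pass: LF(M) = deadline = 33; LS(M) = 33 - 6 = 27
LF(A2) = LS(M) - sum(successors on chain A) = 27 - 10 = 17
LS = LF - duration = 17 - 5 = 12
Total float = LS - ES = 12 - 7 = 5

5


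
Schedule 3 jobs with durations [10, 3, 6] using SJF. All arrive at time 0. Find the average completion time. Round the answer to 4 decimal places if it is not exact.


SJF order (ascending): [3, 6, 10]
Completion times:
  Job 1: burst=3, C=3
  Job 2: burst=6, C=9
  Job 3: burst=10, C=19
Average completion = 31/3 = 10.3333

10.3333


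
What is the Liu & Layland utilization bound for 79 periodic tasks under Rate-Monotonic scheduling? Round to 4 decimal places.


Compute 2^(1/79) = 1.0088126194
Subtract 1: 1.0088126194 - 1 = 0.0088126194
Multiply by n: 79 * 0.0088126194 = 0.6961969326
Round to 4 dp: 0.6962

0.6962


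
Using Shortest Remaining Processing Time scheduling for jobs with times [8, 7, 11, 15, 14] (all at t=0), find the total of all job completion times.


Since all jobs arrive at t=0, SRPT equals SPT ordering.
SPT order: [7, 8, 11, 14, 15]
Completion times:
  Job 1: p=7, C=7
  Job 2: p=8, C=15
  Job 3: p=11, C=26
  Job 4: p=14, C=40
  Job 5: p=15, C=55
Total completion time = 7 + 15 + 26 + 40 + 55 = 143

143


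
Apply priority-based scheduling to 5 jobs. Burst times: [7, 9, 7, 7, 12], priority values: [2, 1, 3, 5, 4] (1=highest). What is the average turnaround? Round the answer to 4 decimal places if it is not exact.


Sort by priority (ascending = highest first):
Order: [(1, 9), (2, 7), (3, 7), (4, 12), (5, 7)]
Completion times:
  Priority 1, burst=9, C=9
  Priority 2, burst=7, C=16
  Priority 3, burst=7, C=23
  Priority 4, burst=12, C=35
  Priority 5, burst=7, C=42
Average turnaround = 125/5 = 25.0

25.0


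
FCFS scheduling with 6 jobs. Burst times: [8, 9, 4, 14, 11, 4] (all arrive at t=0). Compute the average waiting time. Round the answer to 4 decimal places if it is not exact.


FCFS order (as given): [8, 9, 4, 14, 11, 4]
Waiting times:
  Job 1: wait = 0
  Job 2: wait = 8
  Job 3: wait = 17
  Job 4: wait = 21
  Job 5: wait = 35
  Job 6: wait = 46
Sum of waiting times = 127
Average waiting time = 127/6 = 21.1667

21.1667


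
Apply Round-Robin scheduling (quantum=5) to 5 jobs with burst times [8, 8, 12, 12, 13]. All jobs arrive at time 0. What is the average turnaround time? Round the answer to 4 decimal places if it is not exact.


Time quantum = 5
Execution trace:
  J1 runs 5 units, time = 5
  J2 runs 5 units, time = 10
  J3 runs 5 units, time = 15
  J4 runs 5 units, time = 20
  J5 runs 5 units, time = 25
  J1 runs 3 units, time = 28
  J2 runs 3 units, time = 31
  J3 runs 5 units, time = 36
  J4 runs 5 units, time = 41
  J5 runs 5 units, time = 46
  J3 runs 2 units, time = 48
  J4 runs 2 units, time = 50
  J5 runs 3 units, time = 53
Finish times: [28, 31, 48, 50, 53]
Average turnaround = 210/5 = 42.0

42.0


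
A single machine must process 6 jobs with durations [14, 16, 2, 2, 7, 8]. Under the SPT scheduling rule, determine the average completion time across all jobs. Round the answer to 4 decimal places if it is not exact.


Sort jobs by processing time (SPT order): [2, 2, 7, 8, 14, 16]
Compute completion times sequentially:
  Job 1: processing = 2, completes at 2
  Job 2: processing = 2, completes at 4
  Job 3: processing = 7, completes at 11
  Job 4: processing = 8, completes at 19
  Job 5: processing = 14, completes at 33
  Job 6: processing = 16, completes at 49
Sum of completion times = 118
Average completion time = 118/6 = 19.6667

19.6667


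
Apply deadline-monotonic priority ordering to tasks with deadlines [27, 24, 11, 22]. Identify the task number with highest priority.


Sort tasks by relative deadline (ascending):
  Task 3: deadline = 11
  Task 4: deadline = 22
  Task 2: deadline = 24
  Task 1: deadline = 27
Priority order (highest first): [3, 4, 2, 1]
Highest priority task = 3

3


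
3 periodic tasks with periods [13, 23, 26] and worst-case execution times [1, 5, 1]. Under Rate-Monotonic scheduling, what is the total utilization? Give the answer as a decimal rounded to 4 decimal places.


Compute individual utilizations (exact fractions):
  Task 1: C/T = 1/13 (approx. 0.0769)
  Task 2: C/T = 5/23 (approx. 0.2174)
  Task 3: C/T = 1/26 (approx. 0.0385)
Total utilization U = 1/13 + 5/23 + 1/26 = 199/598
Rounded to 4 decimal places: U = 0.3328
RM (Liu & Layland) bound for 3 tasks = 0.779763; compare with U = 199/598 (approx. 0.332776)
U <= bound, so schedulable by RM sufficient condition.

0.3328


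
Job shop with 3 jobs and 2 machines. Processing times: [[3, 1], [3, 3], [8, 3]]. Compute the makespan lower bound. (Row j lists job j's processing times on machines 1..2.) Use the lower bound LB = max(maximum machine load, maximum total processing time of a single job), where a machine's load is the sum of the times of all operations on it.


Machine loads:
  Machine 1: 3 + 3 + 8 = 14
  Machine 2: 1 + 3 + 3 = 7
Max machine load = 14
Job totals:
  Job 1: 4
  Job 2: 6
  Job 3: 11
Max job total = 11
Lower bound = max(14, 11) = 14

14


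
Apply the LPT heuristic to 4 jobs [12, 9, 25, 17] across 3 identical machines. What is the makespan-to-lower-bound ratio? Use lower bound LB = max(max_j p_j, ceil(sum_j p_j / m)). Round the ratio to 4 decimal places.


LPT order: [25, 17, 12, 9]
Machine loads after assignment: [25, 17, 21]
LPT makespan = 25
Lower bound = max(max_job, ceil(total/3)) = max(25, 21) = 25
Ratio = 25 / 25 = 1.0

1.0


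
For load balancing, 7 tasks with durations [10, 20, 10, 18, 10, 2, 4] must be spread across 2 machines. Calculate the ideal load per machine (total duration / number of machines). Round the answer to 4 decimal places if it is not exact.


Total processing time = 10 + 20 + 10 + 18 + 10 + 2 + 4 = 74
Number of machines = 2
Ideal balanced load = 74 / 2 = 37.0

37.0


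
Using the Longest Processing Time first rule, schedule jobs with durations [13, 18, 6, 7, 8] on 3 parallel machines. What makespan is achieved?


Sort jobs in decreasing order (LPT): [18, 13, 8, 7, 6]
Assign each job to the least loaded machine:
  Machine 1: jobs [18], load = 18
  Machine 2: jobs [13, 6], load = 19
  Machine 3: jobs [8, 7], load = 15
Makespan = max load = 19

19


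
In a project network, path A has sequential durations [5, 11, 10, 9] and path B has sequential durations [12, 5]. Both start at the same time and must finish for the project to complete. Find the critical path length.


Path A total = 5 + 11 + 10 + 9 = 35
Path B total = 12 + 5 = 17
Critical path = longest path = max(35, 17) = 35

35


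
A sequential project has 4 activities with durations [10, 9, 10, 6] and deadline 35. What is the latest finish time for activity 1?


LF(activity 1) = deadline - sum of successor durations
Successors: activities 2 through 4 with durations [9, 10, 6]
Sum of successor durations = 25
LF = 35 - 25 = 10

10


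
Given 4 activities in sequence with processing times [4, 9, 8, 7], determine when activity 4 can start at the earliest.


Activity 4 starts after activities 1 through 3 complete.
Predecessor durations: [4, 9, 8]
ES = 4 + 9 + 8 = 21

21


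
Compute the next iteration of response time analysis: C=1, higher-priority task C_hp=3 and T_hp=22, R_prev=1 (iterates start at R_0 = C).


R_next = C + ceil(R_prev / T_hp) * C_hp
ceil(1 / 22) = ceil(0.0455) = 1
Interference = 1 * 3 = 3
R_next = 1 + 3 = 4

4


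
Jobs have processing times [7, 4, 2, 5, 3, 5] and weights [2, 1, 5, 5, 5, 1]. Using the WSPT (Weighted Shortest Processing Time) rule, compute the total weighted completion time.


Compute p/w ratios and sort ascending (WSPT): [(2, 5), (3, 5), (5, 5), (7, 2), (4, 1), (5, 1)]
Compute weighted completion times:
  Job (p=2,w=5): C=2, w*C=5*2=10
  Job (p=3,w=5): C=5, w*C=5*5=25
  Job (p=5,w=5): C=10, w*C=5*10=50
  Job (p=7,w=2): C=17, w*C=2*17=34
  Job (p=4,w=1): C=21, w*C=1*21=21
  Job (p=5,w=1): C=26, w*C=1*26=26
Total weighted completion time = 166

166


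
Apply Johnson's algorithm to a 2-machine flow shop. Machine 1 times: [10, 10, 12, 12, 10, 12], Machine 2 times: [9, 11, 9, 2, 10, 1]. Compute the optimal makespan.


Apply Johnson's rule:
  Group 1 (a <= b): [(2, 10, 11), (5, 10, 10)]
  Group 2 (a > b): [(1, 10, 9), (3, 12, 9), (4, 12, 2), (6, 12, 1)]
Optimal job order: [2, 5, 1, 3, 4, 6]
Schedule:
  Job 2: M1 done at 10, M2 done at 21
  Job 5: M1 done at 20, M2 done at 31
  Job 1: M1 done at 30, M2 done at 40
  Job 3: M1 done at 42, M2 done at 51
  Job 4: M1 done at 54, M2 done at 56
  Job 6: M1 done at 66, M2 done at 67
Makespan = 67

67


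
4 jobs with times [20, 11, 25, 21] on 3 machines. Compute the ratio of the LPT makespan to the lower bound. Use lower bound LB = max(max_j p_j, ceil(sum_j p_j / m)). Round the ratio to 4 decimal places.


LPT order: [25, 21, 20, 11]
Machine loads after assignment: [25, 21, 31]
LPT makespan = 31
Lower bound = max(max_job, ceil(total/3)) = max(25, 26) = 26
Ratio = 31 / 26 = 1.1923

1.1923


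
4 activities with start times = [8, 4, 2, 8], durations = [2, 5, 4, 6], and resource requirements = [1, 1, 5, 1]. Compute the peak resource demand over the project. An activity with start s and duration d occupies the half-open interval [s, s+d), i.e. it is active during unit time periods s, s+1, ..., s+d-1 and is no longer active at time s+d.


Each activity i is active on [start_i, start_i + duration_i).
Compute total resource usage per time slot:
  t=0: active resources = [], total = 0
  t=1: active resources = [], total = 0
  t=2: active resources = [5], total = 5
  t=3: active resources = [5], total = 5
  t=4: active resources = [1, 5], total = 6
  t=5: active resources = [1, 5], total = 6
  t=6: active resources = [1], total = 1
  t=7: active resources = [1], total = 1
  t=8: active resources = [1, 1, 1], total = 3
  t=9: active resources = [1, 1], total = 2
  t=10: active resources = [1], total = 1
  t=11: active resources = [1], total = 1
  t=12: active resources = [1], total = 1
  t=13: active resources = [1], total = 1
Peak resource demand = 6

6


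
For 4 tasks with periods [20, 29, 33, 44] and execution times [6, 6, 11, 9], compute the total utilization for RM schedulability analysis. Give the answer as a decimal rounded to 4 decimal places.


Compute individual utilizations (exact fractions):
  Task 1: C/T = 6/20 = 3/10 (approx. 0.3)
  Task 2: C/T = 6/29 (approx. 0.2069)
  Task 3: C/T = 11/33 = 1/3 (approx. 0.3333)
  Task 4: C/T = 9/44 (approx. 0.2045)
Total utilization U = 3/10 + 6/29 + 1/3 + 9/44 = 19997/19140
Rounded to 4 decimal places: U = 1.0448
RM (Liu & Layland) bound for 4 tasks = 0.756828; compare with U = 19997/19140 (approx. 1.044775)
U > 1, so the task set is not schedulable (processor overloaded).

1.0448


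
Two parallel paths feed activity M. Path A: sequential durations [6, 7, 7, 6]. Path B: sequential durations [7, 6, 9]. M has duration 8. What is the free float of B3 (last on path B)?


ES(B3) = sum of predecessors on chain B = 13
EF(B3) = ES + duration = 13 + 9 = 22
Successor of B3 is M. ES(M) = max(sum(A), sum(B)) = max(26, 22) = 26
Free float = ES(successor) - EF(current) = 26 - 22 = 4

4


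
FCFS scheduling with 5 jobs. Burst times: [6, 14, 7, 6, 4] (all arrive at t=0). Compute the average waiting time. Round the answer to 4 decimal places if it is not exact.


FCFS order (as given): [6, 14, 7, 6, 4]
Waiting times:
  Job 1: wait = 0
  Job 2: wait = 6
  Job 3: wait = 20
  Job 4: wait = 27
  Job 5: wait = 33
Sum of waiting times = 86
Average waiting time = 86/5 = 17.2

17.2


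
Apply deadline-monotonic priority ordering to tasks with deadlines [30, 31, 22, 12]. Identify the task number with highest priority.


Sort tasks by relative deadline (ascending):
  Task 4: deadline = 12
  Task 3: deadline = 22
  Task 1: deadline = 30
  Task 2: deadline = 31
Priority order (highest first): [4, 3, 1, 2]
Highest priority task = 4

4


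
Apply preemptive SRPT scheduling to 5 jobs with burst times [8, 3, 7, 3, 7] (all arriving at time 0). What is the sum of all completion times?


Since all jobs arrive at t=0, SRPT equals SPT ordering.
SPT order: [3, 3, 7, 7, 8]
Completion times:
  Job 1: p=3, C=3
  Job 2: p=3, C=6
  Job 3: p=7, C=13
  Job 4: p=7, C=20
  Job 5: p=8, C=28
Total completion time = 3 + 6 + 13 + 20 + 28 = 70

70


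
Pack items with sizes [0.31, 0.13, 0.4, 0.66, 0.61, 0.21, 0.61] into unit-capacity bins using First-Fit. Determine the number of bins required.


Place items sequentially using First-Fit:
  Item 0.31 -> new Bin 1
  Item 0.13 -> Bin 1 (now 0.44)
  Item 0.4 -> Bin 1 (now 0.84)
  Item 0.66 -> new Bin 2
  Item 0.61 -> new Bin 3
  Item 0.21 -> Bin 2 (now 0.87)
  Item 0.61 -> new Bin 4
Total bins used = 4

4


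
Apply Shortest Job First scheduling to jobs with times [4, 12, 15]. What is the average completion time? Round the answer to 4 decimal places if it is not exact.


SJF order (ascending): [4, 12, 15]
Completion times:
  Job 1: burst=4, C=4
  Job 2: burst=12, C=16
  Job 3: burst=15, C=31
Average completion = 51/3 = 17.0

17.0


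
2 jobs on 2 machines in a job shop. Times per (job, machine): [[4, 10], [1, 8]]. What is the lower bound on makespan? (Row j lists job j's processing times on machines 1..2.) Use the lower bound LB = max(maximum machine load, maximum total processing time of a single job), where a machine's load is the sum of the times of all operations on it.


Machine loads:
  Machine 1: 4 + 1 = 5
  Machine 2: 10 + 8 = 18
Max machine load = 18
Job totals:
  Job 1: 14
  Job 2: 9
Max job total = 14
Lower bound = max(18, 14) = 18

18


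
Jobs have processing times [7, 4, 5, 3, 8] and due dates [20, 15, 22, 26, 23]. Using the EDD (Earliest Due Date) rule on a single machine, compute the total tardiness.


Sort by due date (EDD order): [(4, 15), (7, 20), (5, 22), (8, 23), (3, 26)]
Compute completion times and tardiness:
  Job 1: p=4, d=15, C=4, tardiness=max(0,4-15)=0
  Job 2: p=7, d=20, C=11, tardiness=max(0,11-20)=0
  Job 3: p=5, d=22, C=16, tardiness=max(0,16-22)=0
  Job 4: p=8, d=23, C=24, tardiness=max(0,24-23)=1
  Job 5: p=3, d=26, C=27, tardiness=max(0,27-26)=1
Total tardiness = 2

2
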